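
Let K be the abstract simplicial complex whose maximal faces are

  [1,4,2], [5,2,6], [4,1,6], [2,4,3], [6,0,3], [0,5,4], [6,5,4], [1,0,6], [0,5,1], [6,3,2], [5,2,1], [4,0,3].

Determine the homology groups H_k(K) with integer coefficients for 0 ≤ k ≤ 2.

We work with the vertex ordering 0 < 1 < 2 < 3 < 4 < 5 < 6. The simplices of K, each written with vertices in increasing order, are:

  0-simplices (7): [0], [1], [2], [3], [4], [5], [6]
  1-simplices (18): [0,1], [0,3], [0,4], [0,5], [0,6], [1,2], [1,4], [1,5], [1,6], [2,3], [2,4], [2,5], [2,6], [3,4], [3,6], [4,5], [4,6], [5,6]
  2-simplices (12): [0,1,5], [0,1,6], [0,3,4], [0,3,6], [0,4,5], [1,2,4], [1,2,5], [1,4,6], [2,3,4], [2,3,6], [2,5,6], [4,5,6]

giving chain groups C_0 ≅ Z^7, C_1 ≅ Z^18, C_2 ≅ Z^12.

The boundary map ∂_1: C_1 → C_0 sends each edge [p,q] (with p < q) to q − p.
This gives a 7×18 integer matrix of rank 6; reducing to Smith normal form yields diagonal entries (1,1,1,1,1,1).

The boundary map ∂_2: C_2 → C_1 sends each 2-simplex [p,q,r] to [q,r] − [p,r] + [p,q]. For instance
  ∂[4,5,6] = [5,6] − [4,6] + [4,5],
  ∂[2,5,6] = [5,6] − [2,6] + [2,5].
As a 18×12 matrix over Z this has rank 12, with invariant factors (1,1,1,1,1,1,1,1,1,1,1,2).

Now H_k = ker ∂_k / im ∂_{k+1}, so:

  H_0: rank C_0 − rank ∂_1 = 7 − 6 = 1, and the invariant factors of ∂_1 are all 1, so H_0 = Z.
  H_1: rank ker ∂_1 − rank ∂_2 = (18 − 6) − 12 = 0, and ∂_2 has invariant factor 2 > 1, so H_1 = Z_2.
  H_2: rank ker ∂_2 − rank ∂_3 = (12 − 12) − 0 = 0, and there is no ∂_3, so H_2 = 0.

As a check, the Euler characteristic is 7 − 18 + 12 = 1, which agrees with 1 − 0 + 0 = 1.

H_0 ≅ Z,  H_1 ≅ Z_2,  H_2 = 0.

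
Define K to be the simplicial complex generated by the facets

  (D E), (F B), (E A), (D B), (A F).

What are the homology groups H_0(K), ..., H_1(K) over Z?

Take the total order A < B < D < E < F on the vertex set. Then K (dimension 1) consists of the simplices:

  0-simplices (5): A, B, D, E, F
  1-simplices (5): AE, AF, BD, BF, DE

Hence C_0 ≅ Z^5, C_1 ≅ Z^5.

Boundary ∂_1: C_1 → C_0 maps an edge to its endpoints' difference, ∂[p,q] = q − p.
This gives a 5×5 integer matrix of rank 4; reducing to Smith normal form yields diagonal entries (1,1,1,1).

Reading off H_k = ker ∂_k / im ∂_{k+1}:

  H_0: rank C_0 − rank ∂_1 = 5 − 4 = 1, and the invariant factors of ∂_1 are all 1, so H_0 = Z.
  H_1: rank ker ∂_1 − rank ∂_2 = (5 − 4) − 0 = 1, and there is no ∂_2, so H_1 = Z.

(K is a triangulation of the circle S^1.)

H_0 ≅ Z,  H_1 ≅ Z.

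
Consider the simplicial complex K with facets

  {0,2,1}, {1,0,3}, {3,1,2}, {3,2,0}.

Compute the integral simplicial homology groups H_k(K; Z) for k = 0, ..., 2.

H_0 ≅ Z,  H_1 = 0,  H_2 ≅ Z.

We work with the vertex ordering 0 < 1 < 2 < 3. The simplices of K, each written with vertices in increasing order, are:

  0-simplices (4): [0], [1], [2], [3]
  1-simplices (6): [0,1], [0,2], [0,3], [1,2], [1,3], [2,3]
  2-simplices (4): [0,1,2], [0,1,3], [0,2,3], [1,2,3]

giving chain groups C_0 ≅ Z^4, C_1 ≅ Z^6, C_2 ≅ Z^4.

Boundary ∂_1: C_1 → C_0 sends each edge [p,q] (with p < q) to q − p. For instance
  ∂[2,3] = [3] − [2].
As a 4×6 matrix over Z this has rank 3, with invariant factors (1,1,1).

Boundary ∂_2: C_2 → C_1 acts by ∂[p,q,r] = [q,r] − [p,r] + [p,q]. For instance
  ∂[0,2,3] = [2,3] − [0,3] + [0,2],
  ∂[0,1,3] = [1,3] − [0,3] + [0,1].
This gives a 6×4 integer matrix of rank 3; reducing to Smith normal form yields diagonal entries (1,1,1).

Computing H_k = (kernel of ∂_k) / (image of ∂_{k+1}):

  H_0: rank C_0 − rank ∂_1 = 4 − 3 = 1, and the invariant factors of ∂_1 are all 1, so H_0 ≅ Z.
  H_1: rank ker ∂_1 − rank ∂_2 = (6 − 3) − 3 = 0, and the invariant factors of ∂_2 are all 1, so H_1 ≅ 0.
  H_2: rank ker ∂_2 − rank ∂_3 = (4 − 3) − 0 = 1, and there is no ∂_3, so H_2 ≅ Z.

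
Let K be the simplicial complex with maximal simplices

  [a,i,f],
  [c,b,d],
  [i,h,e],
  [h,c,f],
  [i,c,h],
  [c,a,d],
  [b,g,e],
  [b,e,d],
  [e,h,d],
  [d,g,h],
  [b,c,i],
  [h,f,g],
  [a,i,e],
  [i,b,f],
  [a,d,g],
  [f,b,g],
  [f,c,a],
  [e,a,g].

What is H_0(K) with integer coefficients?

We work with the vertex ordering a < b < c < d < e < f < g < h < i. The simplices of K, each written with vertices in increasing order, are:

  0-simplices (9): a, b, c, d, e, f, g, h, i
  1-simplices (27): ac, ad, ae, af, ag, ai, bc, bd, be, bf, bg, bi, cd, cf, ch, ci, de, dg, dh, eg, eh, ei, fg, fh, fi, gh, hi
  2-simplices (18): acd, acf, adg, aeg, aei, afi, bcd, bci, bde, beg, bfg, bfi, cfh, chi, deh, dgh, ehi, fgh

so the chain groups are C_0 ≅ Z^9, C_1 ≅ Z^27, C_2 ≅ Z^18.

The boundary map ∂_1: C_1 → C_0 sends each edge [p,q] (with p < q) to q − p. For instance
  ∂hi = i − h.
This gives a 9×27 integer matrix of rank 8; reducing to Smith normal form yields diagonal entries (1,1,1,1,1,1,1,1).

Boundary ∂_2: C_2 → C_1 maps a triangle to the signed sum of its edges. For instance
  ∂bfg = fg − bg + bf,
  ∂beg = eg − bg + be.
As a 27×18 matrix over Z this has rank 18, with invariant factors (1,1,1,1,1,1,1,1,1,1,1,1,1,1,1,1,1,2).

Now H_k = ker ∂_k / im ∂_{k+1}, so:

  H_0: rank C_0 − rank ∂_1 = 9 − 8 = 1, and the invariant factors of ∂_1 are all 1, so H_0 = Z.

H_0 = Z.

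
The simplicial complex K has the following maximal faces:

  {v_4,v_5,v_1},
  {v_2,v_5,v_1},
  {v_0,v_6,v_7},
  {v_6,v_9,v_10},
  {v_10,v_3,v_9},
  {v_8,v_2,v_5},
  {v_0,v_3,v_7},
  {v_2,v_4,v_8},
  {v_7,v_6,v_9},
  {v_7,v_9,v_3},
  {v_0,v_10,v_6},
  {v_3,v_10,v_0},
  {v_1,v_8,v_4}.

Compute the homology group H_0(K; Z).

Take the total order v_0 < v_1 < v_2 < v_3 < v_4 < v_5 < v_6 < v_7 < v_8 < v_9 < v_10 on the vertex set. Then K (dimension 2) consists of the simplices:

  0-simplices (11): [v_0], [v_1], [v_2], [v_3], [v_4], [v_5], [v_6], [v_7], [v_8], [v_9], [v_10]
  1-simplices (22): (22 of them)
  2-simplices (13): (13 of them)

Hence C_0 ≅ Z^11, C_1 ≅ Z^22, C_2 ≅ Z^13.

The boundary map ∂_1: C_1 → C_0 maps an edge to its endpoints' difference, ∂[p,q] = q − p. For instance
  ∂[v_2,v_4] = [v_4] − [v_2].
As a 11×22 matrix over Z this has rank 9, with invariant factors (1,1,1,1,1,1,1,1,1).

Boundary ∂_2: C_2 → C_1 maps a triangle to the signed sum of its edges. For instance
  ∂[v_6,v_7,v_9] = [v_7,v_9] − [v_6,v_9] + [v_6,v_7],
  ∂[v_3,v_7,v_9] = [v_7,v_9] − [v_3,v_9] + [v_3,v_7].
As a 22×13 matrix over Z this has rank 12, with invariant factors (1,1,1,1,1,1,1,1,1,1,1,1).

Now H_k = ker ∂_k / im ∂_{k+1}, so:

  H_0: rank C_0 − rank ∂_1 = 11 − 9 = 2, and the invariant factors of ∂_1 are all 1, so H_0 = Z^2.

H_0 ≅ Z^2.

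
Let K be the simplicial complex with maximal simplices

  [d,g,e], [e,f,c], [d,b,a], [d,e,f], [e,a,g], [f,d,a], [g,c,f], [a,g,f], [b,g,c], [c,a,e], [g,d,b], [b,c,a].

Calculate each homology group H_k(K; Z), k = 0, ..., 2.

Order the vertices as a < b < c < d < e < f < g. Listing each simplex with vertices in this order, K has dimension 2 with simplices:

  0-simplices (7): a, b, c, d, e, f, g
  1-simplices (18): ab, ac, ad, ae, af, ag, bc, bd, bg, ce, cf, cg, de, df, dg, ef, eg, fg
  2-simplices (12): abc, abd, ace, adf, aeg, afg, bcg, bdg, cef, cfg, def, deg

Hence C_0 ≅ Z^7, C_1 ≅ Z^18, C_2 ≅ Z^12.

The boundary map ∂_1: C_1 → C_0 maps an edge to its endpoints' difference, ∂[p,q] = q − p.
The 7×18 boundary matrix has rank 6 and Smith normal form diag(1,1,1,1,1,1).

∂_2: C_2 → C_1 maps a triangle to the signed sum of its edges. For instance
  ∂afg = fg − ag + af,
  ∂aeg = eg − ag + ae.
The resulting 18×12 matrix has rank 12, and its Smith normal form has invariant factors (1,1,1,1,1,1,1,1,1,1,1,2).

From H_k ≅ ker(∂_k) / im(∂_{k+1}) we obtain:

  H_0: rank C_0 − rank ∂_1 = 7 − 6 = 1, and the invariant factors of ∂_1 are all 1, so H_0 = Z.
  H_1: rank ker ∂_1 − rank ∂_2 = (18 − 6) − 12 = 0, and ∂_2 has invariant factor 2 > 1, so H_1 = Z/2.
  H_2: rank ker ∂_2 − rank ∂_3 = (12 − 12) − 0 = 0, and there is no ∂_3, so H_2 = 0.

As a check, the Euler characteristic is 7 − 18 + 12 = 1, which agrees with 1 − 0 + 0 = 1.

H_0 ≅ Z,  H_1 ≅ Z/2,  H_2 = 0.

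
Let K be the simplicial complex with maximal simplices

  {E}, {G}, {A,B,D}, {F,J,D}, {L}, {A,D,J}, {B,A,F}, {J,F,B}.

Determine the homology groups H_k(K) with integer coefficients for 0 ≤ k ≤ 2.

H_0 = Z^4,  H_1 = Z,  H_2 = 0.

We work with the vertex ordering A < B < D < E < F < G < J < L. The simplices of K, each written with vertices in increasing order, are:

  0-simplices (8): A, B, D, E, F, G, J, L
  1-simplices (10): AB, AD, AF, AJ, BD, BF, BJ, DF, DJ, FJ
  2-simplices (5): ABD, ABF, ADJ, BFJ, DFJ

giving chain groups C_0 ≅ Z^8, C_1 ≅ Z^10, C_2 ≅ Z^5.

Boundary ∂_1: C_1 → C_0 is given by ∂[p,q] = [q] − [p]. For instance
  ∂AJ = J − A.
The resulting 8×10 matrix has rank 4, and its Smith normal form has invariant factors (1,1,1,1).

Boundary ∂_2: C_2 → C_1 sends each 2-simplex [p,q,r] to [q,r] − [p,r] + [p,q]. For instance
  ∂BFJ = FJ − BJ + BF,
  ∂DFJ = FJ − DJ + DF.
The 10×5 boundary matrix has rank 5 and Smith normal form diag(1,1,1,1,1).

From H_k ≅ ker(∂_k) / im(∂_{k+1}) we obtain:

  H_0: rank C_0 − rank ∂_1 = 8 − 4 = 4, and the invariant factors of ∂_1 are all 1, so H_0 ≅ Z^4.
  H_1: rank ker ∂_1 − rank ∂_2 = (10 − 4) − 5 = 1, and the invariant factors of ∂_2 are all 1, so H_1 ≅ Z.
  H_2: rank ker ∂_2 − rank ∂_3 = (5 − 5) − 0 = 0, and there is no ∂_3, so H_2 ≅ 0.

(K is a triangulation of the disjoint union of a set of 3 points and the Möbius band.)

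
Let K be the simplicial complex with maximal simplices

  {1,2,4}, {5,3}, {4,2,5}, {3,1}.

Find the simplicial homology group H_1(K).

H_1 ≅ Z.

Take the total order 1 < 2 < 3 < 4 < 5 on the vertex set. Then K (dimension 2) consists of the simplices:

  0-simplices (5): [1], [2], [3], [4], [5]
  1-simplices (7): [1,2], [1,3], [1,4], [2,4], [2,5], [3,5], [4,5]
  2-simplices (2): [1,2,4], [2,4,5]

giving chain groups C_0 ≅ Z^5, C_1 ≅ Z^7, C_2 ≅ Z^2.

Boundary ∂_1: C_1 → C_0 maps an edge to its endpoints' difference, ∂[p,q] = q − p. For instance
  ∂[1,3] = [3] − [1].
As a 5×7 matrix over Z this has rank 4, with invariant factors (1,1,1,1).

The boundary map ∂_2: C_2 → C_1 acts by ∂[p,q,r] = [q,r] − [p,r] + [p,q]. For instance
  ∂[1,2,4] = [2,4] − [1,4] + [1,2],
  ∂[2,4,5] = [4,5] − [2,5] + [2,4].
This gives a 7×2 integer matrix of rank 2; reducing to Smith normal form yields diagonal entries (1,1).

Computing H_k = (kernel of ∂_k) / (image of ∂_{k+1}):

  H_1: rank ker ∂_1 − rank ∂_2 = (7 − 4) − 2 = 1, and the invariant factors of ∂_2 are all 1, so H_1 ≅ Z.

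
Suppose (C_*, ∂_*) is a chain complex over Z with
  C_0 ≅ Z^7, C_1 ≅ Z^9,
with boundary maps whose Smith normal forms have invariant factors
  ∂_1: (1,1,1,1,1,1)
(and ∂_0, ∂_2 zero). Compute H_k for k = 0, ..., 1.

H_0: b_0 = 7 − 0 − 6 = 1; torsion from ∂_1 factors > 1: none. So H_0 ≅ Z.
H_1: b_1 = 9 − 6 − 0 = 3; torsion from ∂_2 factors > 1: none. So H_1 ≅ Z^3.

H_0 ≅ Z,  H_1 ≅ Z^3.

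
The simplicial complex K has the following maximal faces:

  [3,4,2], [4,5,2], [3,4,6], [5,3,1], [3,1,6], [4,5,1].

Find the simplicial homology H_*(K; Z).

H_0 = Z,  H_1 = Z,  H_2 = 0.

Take the total order 1 < 2 < 3 < 4 < 5 < 6 on the vertex set. Then K (dimension 2) consists of the simplices:

  0-simplices (6): [1], [2], [3], [4], [5], [6]
  1-simplices (12): [1,3], [1,4], [1,5], [1,6], [2,3], [2,4], [2,5], [3,4], [3,5], [3,6], [4,5], [4,6]
  2-simplices (6): [1,3,5], [1,3,6], [1,4,5], [2,3,4], [2,4,5], [3,4,6]

so the chain groups are C_0 ≅ Z^6, C_1 ≅ Z^12, C_2 ≅ Z^6.

∂_1: C_1 → C_0 maps an edge to its endpoints' difference, ∂[p,q] = q − p. For instance
  ∂[1,5] = [5] − [1].
This gives a 6×12 integer matrix of rank 5; reducing to Smith normal form yields diagonal entries (1,1,1,1,1).

Boundary ∂_2: C_2 → C_1 maps a triangle to the signed sum of its edges. For instance
  ∂[1,3,6] = [3,6] − [1,6] + [1,3],
  ∂[1,3,5] = [3,5] − [1,5] + [1,3].
The resulting 12×6 matrix has rank 6, and its Smith normal form has invariant factors (1,1,1,1,1,1).

Reading off H_k = ker ∂_k / im ∂_{k+1}:

  H_0: rank C_0 − rank ∂_1 = 6 − 5 = 1, and the invariant factors of ∂_1 are all 1, so H_0 = Z.
  H_1: rank ker ∂_1 − rank ∂_2 = (12 − 5) − 6 = 1, and the invariant factors of ∂_2 are all 1, so H_1 = Z.
  H_2: rank ker ∂_2 − rank ∂_3 = (6 − 6) − 0 = 0, and there is no ∂_3, so H_2 = 0.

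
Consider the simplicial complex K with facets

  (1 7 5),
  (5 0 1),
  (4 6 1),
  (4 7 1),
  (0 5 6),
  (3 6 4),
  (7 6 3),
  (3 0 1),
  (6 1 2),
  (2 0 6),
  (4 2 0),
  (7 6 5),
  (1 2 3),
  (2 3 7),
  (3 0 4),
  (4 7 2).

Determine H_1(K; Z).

K has 8 vertices, 24 edges, 16 triangles.
rank ∂_1 = 7, rank ∂_2 = 15 ⇒ b_1 = 24 − 7 − 15 = 2; all invariant factors of ∂_2 are 1 so no torsion. So H_1 ≅ Z^2.

H_1 ≅ Z^2.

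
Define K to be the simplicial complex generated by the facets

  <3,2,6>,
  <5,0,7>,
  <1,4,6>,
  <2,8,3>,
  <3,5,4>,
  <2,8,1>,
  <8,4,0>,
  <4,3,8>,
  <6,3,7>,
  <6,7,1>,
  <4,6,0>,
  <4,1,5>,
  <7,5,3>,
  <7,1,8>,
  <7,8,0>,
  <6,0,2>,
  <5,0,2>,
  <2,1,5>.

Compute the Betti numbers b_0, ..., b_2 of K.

b_0 = 1, b_1 = 2, b_2 = 1.

Order the vertices as 0 < 1 < 2 < 3 < 4 < 5 < 6 < 7 < 8. Listing each simplex with vertices in this order, K has dimension 2 with simplices:

  0-simplices (9): [0], [1], [2], [3], [4], [5], [6], [7], [8]
  1-simplices (27): (27 of them)
  2-simplices (18): [0,2,5], [0,2,6], [0,4,6], [0,4,8], [0,5,7], [0,7,8], [1,2,5], [1,2,8], [1,4,5], [1,4,6], [1,6,7], [1,7,8], [2,3,6], [2,3,8], [3,4,5], [3,4,8], [3,5,7], [3,6,7]

giving chain groups C_0 ≅ Z^9, C_1 ≅ Z^27, C_2 ≅ Z^18.

Boundary ∂_1: C_1 → C_0 sends each edge [p,q] (with p < q) to q − p. For instance
  ∂[2,3] = [3] − [2].
As a 9×27 matrix over Z this has rank 8, with invariant factors (1,1,1,1,1,1,1,1).

Boundary ∂_2: C_2 → C_1 acts by ∂[p,q,r] = [q,r] − [p,r] + [p,q]. For instance
  ∂[0,4,6] = [4,6] − [0,6] + [0,4],
  ∂[0,2,5] = [2,5] − [0,5] + [0,2].
This gives a 27×18 integer matrix of rank 17; reducing to Smith normal form yields diagonal entries (1,1,1,1,1,1,1,1,1,1,1,1,1,1,1,1,1).

Now H_k = ker ∂_k / im ∂_{k+1}, so:

  H_0: rank C_0 − rank ∂_1 = 9 − 8 = 1, and the invariant factors of ∂_1 are all 1, so H_0 = Z.
  H_1: rank ker ∂_1 − rank ∂_2 = (27 − 8) − 17 = 2, and the invariant factors of ∂_2 are all 1, so H_1 = Z^2.
  H_2: rank ker ∂_2 − rank ∂_3 = (18 − 17) − 0 = 1, and there is no ∂_3, so H_2 = Z.

(K is a triangulation of the torus T^2.)

Hence the Betti numbers are b_0 = 1, b_1 = 2, b_2 = 1.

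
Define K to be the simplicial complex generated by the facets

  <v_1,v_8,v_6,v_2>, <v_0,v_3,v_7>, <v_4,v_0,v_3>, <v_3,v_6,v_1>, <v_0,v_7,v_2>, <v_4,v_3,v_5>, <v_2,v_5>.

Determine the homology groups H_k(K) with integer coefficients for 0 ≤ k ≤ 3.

Order the vertices as v_0 < v_1 < v_2 < v_3 < v_4 < v_5 < v_6 < v_7 < v_8. Listing each simplex with vertices in this order, K has dimension 3 with simplices:

  0-simplices (9): [v_0], [v_1], [v_2], [v_3], [v_4], [v_5], [v_6], [v_7], [v_8]
  1-simplices (18): (18 of them)
  2-simplices (9): [v_0,v_2,v_7], [v_0,v_3,v_4], [v_0,v_3,v_7], [v_1,v_2,v_6], [v_1,v_2,v_8], [v_1,v_3,v_6], [v_1,v_6,v_8], [v_2,v_6,v_8], [v_3,v_4,v_5]
  3-simplices (1): [v_1,v_2,v_6,v_8]

so the chain groups are C_0 ≅ Z^9, C_1 ≅ Z^18, C_2 ≅ Z^9, C_3 ≅ Z^1.

Boundary ∂_1: C_1 → C_0 is given by ∂[p,q] = [q] − [p]. For instance
  ∂[v_3,v_4] = [v_4] − [v_3].
The resulting 9×18 matrix has rank 8, and its Smith normal form has invariant factors (1,1,1,1,1,1,1,1).

∂_2: C_2 → C_1 sends each 2-simplex [p,q,r] to [q,r] − [p,r] + [p,q]. For instance
  ∂[v_1,v_2,v_8] = [v_2,v_8] − [v_1,v_8] + [v_1,v_2],
  ∂[v_2,v_6,v_8] = [v_6,v_8] − [v_2,v_8] + [v_2,v_6].
The 18×9 boundary matrix has rank 8 and Smith normal form diag(1,1,1,1,1,1,1,1).

Boundary ∂_3: C_3 → C_2 sends each 3-simplex σ to the alternating sum Σ_i (−1)^i (σ with its i-th vertex removed). For instance
  ∂[v_1,v_2,v_6,v_8] = [v_2,v_6,v_8] − [v_1,v_6,v_8] + [v_1,v_2,v_8] − [v_1,v_2,v_6].
The 9×1 boundary matrix has rank 1 and Smith normal form diag(1).

Now H_k = ker ∂_k / im ∂_{k+1}, so:

  H_0: rank C_0 − rank ∂_1 = 9 − 8 = 1, and the invariant factors of ∂_1 are all 1, so H_0 = Z.
  H_1: rank ker ∂_1 − rank ∂_2 = (18 − 8) − 8 = 2, and the invariant factors of ∂_2 are all 1, so H_1 = Z^2.
  H_2: rank ker ∂_2 − rank ∂_3 = (9 − 8) − 1 = 0, and the invariant factors of ∂_3 are all 1, so H_2 = 0.
  H_3: rank ker ∂_3 − rank ∂_4 = (1 − 1) − 0 = 0, and there is no ∂_4, so H_3 = 0.

H_0 ≅ Z,  H_1 ≅ Z^2,  H_2 = 0,  H_3 = 0.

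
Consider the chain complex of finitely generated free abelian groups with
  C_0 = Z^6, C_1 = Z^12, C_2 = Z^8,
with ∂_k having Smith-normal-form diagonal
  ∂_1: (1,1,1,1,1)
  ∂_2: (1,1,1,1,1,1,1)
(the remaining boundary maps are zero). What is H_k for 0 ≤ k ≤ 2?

H_0 = Z,  H_1 = 0,  H_2 = Z.

H_0: b_0 = 6 − 0 − 5 = 1; torsion from ∂_1 factors > 1: none. So H_0 = Z.
H_1: b_1 = 12 − 5 − 7 = 0; torsion from ∂_2 factors > 1: none. So H_1 = 0.
H_2: b_2 = 8 − 7 − 0 = 1; torsion from ∂_3 factors > 1: none. So H_2 = Z.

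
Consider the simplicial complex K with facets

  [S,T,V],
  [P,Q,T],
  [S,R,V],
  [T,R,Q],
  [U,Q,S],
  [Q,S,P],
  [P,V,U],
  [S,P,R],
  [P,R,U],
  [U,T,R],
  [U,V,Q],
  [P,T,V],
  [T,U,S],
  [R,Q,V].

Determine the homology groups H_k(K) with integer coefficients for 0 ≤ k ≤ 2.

H_0 ≅ Z,  H_1 ≅ Z^2,  H_2 ≅ Z.

Fix the vertex order P < Q < R < S < T < U < V and write every simplex with vertices in increasing order. Then dim K = 2 and the simplices of K are:

  0-simplices (7): P, Q, R, S, T, U, V
  1-simplices (21): PQ, PR, PS, PT, PU, PV, QR, QS, QT, QU, QV, RS, RT, RU, RV, ST, SU, SV, TU, TV, UV
  2-simplices (14): PQS, PQT, PRS, PRU, PTV, PUV, QRT, QRV, QSU, QUV, RSV, RTU, STU, STV

so the chain groups are C_0 ≅ Z^7, C_1 ≅ Z^21, C_2 ≅ Z^14.

The boundary map ∂_1: C_1 → C_0 sends each edge [p,q] (with p < q) to q − p.
This gives a 7×21 integer matrix of rank 6; reducing to Smith normal form yields diagonal entries (1,1,1,1,1,1).

The boundary map ∂_2: C_2 → C_1 maps a triangle to the signed sum of its edges. For instance
  ∂PUV = UV − PV + PU,
  ∂QUV = UV − QV + QU.
The 21×14 boundary matrix has rank 13 and Smith normal form diag(1,1,1,1,1,1,1,1,1,1,1,1,1).

Computing H_k = (kernel of ∂_k) / (image of ∂_{k+1}):

  H_0: rank C_0 − rank ∂_1 = 7 − 6 = 1, and the invariant factors of ∂_1 are all 1, so H_0 ≅ Z.
  H_1: rank ker ∂_1 − rank ∂_2 = (21 − 6) − 13 = 2, and the invariant factors of ∂_2 are all 1, so H_1 ≅ Z^2.
  H_2: rank ker ∂_2 − rank ∂_3 = (14 − 13) − 0 = 1, and there is no ∂_3, so H_2 ≅ Z.

(K is a triangulation of the torus T^2.)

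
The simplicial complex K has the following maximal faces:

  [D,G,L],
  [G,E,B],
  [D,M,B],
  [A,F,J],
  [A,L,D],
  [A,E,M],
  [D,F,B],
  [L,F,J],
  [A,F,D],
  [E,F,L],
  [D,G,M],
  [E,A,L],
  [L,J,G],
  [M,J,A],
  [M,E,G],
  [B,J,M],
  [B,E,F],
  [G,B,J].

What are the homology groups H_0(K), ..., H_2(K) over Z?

H_0 ≅ Z,  H_1 ≅ Z ⊕ Z/2,  H_2 = 0.

Fix the vertex order A < B < D < E < F < G < J < L < M and write every simplex with vertices in increasing order. Then dim K = 2 and the simplices of K are:

  0-simplices (9): A, B, D, E, F, G, J, L, M
  1-simplices (27): AD, AE, AF, AJ, AL, AM, BD, BE, BF, BG, BJ, BM, DF, DG, DL, DM, EF, EG, EL, EM, FJ, FL, GJ, GL, GM, JL, JM
  2-simplices (18): ADF, ADL, AEL, AEM, AFJ, AJM, BDF, BDM, BEF, BEG, BGJ, BJM, DGL, DGM, EFL, EGM, FJL, GJL

Hence C_0 ≅ Z^9, C_1 ≅ Z^27, C_2 ≅ Z^18.

The boundary map ∂_1: C_1 → C_0 sends each edge [p,q] (with p < q) to q − p. For instance
  ∂BF = F − B.
As a 9×27 matrix over Z this has rank 8, with invariant factors (1,1,1,1,1,1,1,1).

Boundary ∂_2: C_2 → C_1 sends each 2-simplex [p,q,r] to [q,r] − [p,r] + [p,q]. For instance
  ∂AJM = JM − AM + AJ,
  ∂AEM = EM − AM + AE.
The resulting 27×18 matrix has rank 18, and its Smith normal form has invariant factors (1,1,1,1,1,1,1,1,1,1,1,1,1,1,1,1,1,2).

Now H_k = ker ∂_k / im ∂_{k+1}, so:

  H_0: rank C_0 − rank ∂_1 = 9 − 8 = 1, and the invariant factors of ∂_1 are all 1, so H_0 = Z.
  H_1: rank ker ∂_1 − rank ∂_2 = (27 − 8) − 18 = 1, and ∂_2 has invariant factor 2 > 1, so H_1 = Z ⊕ Z/2.
  H_2: rank ker ∂_2 − rank ∂_3 = (18 − 18) − 0 = 0, and there is no ∂_3, so H_2 = 0.

As a check, the Euler characteristic is 9 − 27 + 18 = 0, which agrees with 1 − 1 + 0 = 0.
(K is a triangulation of the Klein bottle.)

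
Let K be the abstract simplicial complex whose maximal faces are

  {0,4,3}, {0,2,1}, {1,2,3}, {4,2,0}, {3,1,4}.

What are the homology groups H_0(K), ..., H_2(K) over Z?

H_0 ≅ Z,  H_1 ≅ Z,  H_2 = 0.

Take the total order 0 < 1 < 2 < 3 < 4 on the vertex set. Then K (dimension 2) consists of the simplices:

  0-simplices (5): [0], [1], [2], [3], [4]
  1-simplices (10): [0,1], [0,2], [0,3], [0,4], [1,2], [1,3], [1,4], [2,3], [2,4], [3,4]
  2-simplices (5): [0,1,2], [0,2,4], [0,3,4], [1,2,3], [1,3,4]

giving chain groups C_0 ≅ Z^5, C_1 ≅ Z^10, C_2 ≅ Z^5.

Boundary ∂_1: C_1 → C_0 sends each edge [p,q] (with p < q) to q − p. For instance
  ∂[1,2] = [2] − [1].
The resulting 5×10 matrix has rank 4, and its Smith normal form has invariant factors (1,1,1,1).

Boundary ∂_2: C_2 → C_1 acts by ∂[p,q,r] = [q,r] − [p,r] + [p,q]. For instance
  ∂[0,1,2] = [1,2] − [0,2] + [0,1],
  ∂[1,2,3] = [2,3] − [1,3] + [1,2].
The 10×5 boundary matrix has rank 5 and Smith normal form diag(1,1,1,1,1).

Now H_k = ker ∂_k / im ∂_{k+1}, so:

  H_0: rank C_0 − rank ∂_1 = 5 − 4 = 1, and the invariant factors of ∂_1 are all 1, so H_0 = Z.
  H_1: rank ker ∂_1 − rank ∂_2 = (10 − 4) − 5 = 1, and the invariant factors of ∂_2 are all 1, so H_1 = Z.
  H_2: rank ker ∂_2 − rank ∂_3 = (5 − 5) − 0 = 0, and there is no ∂_3, so H_2 = 0.

As a check, the Euler characteristic is 5 − 10 + 5 = 0, which agrees with 1 − 1 + 0 = 0.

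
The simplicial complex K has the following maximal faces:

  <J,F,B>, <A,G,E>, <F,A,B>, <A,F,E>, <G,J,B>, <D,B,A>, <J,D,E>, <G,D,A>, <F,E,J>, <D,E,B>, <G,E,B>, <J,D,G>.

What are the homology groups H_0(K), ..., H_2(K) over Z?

H_0 = Z,  H_1 = Z/2,  H_2 = 0.

Take the total order A < B < D < E < F < G < J on the vertex set. Then K (dimension 2) consists of the simplices:

  0-simplices (7): A, B, D, E, F, G, J
  1-simplices (18): AB, AD, AE, AF, AG, BD, BE, BF, BG, BJ, DE, DG, DJ, EF, EG, EJ, FJ, GJ
  2-simplices (12): ABD, ABF, ADG, AEF, AEG, BDE, BEG, BFJ, BGJ, DEJ, DGJ, EFJ

Hence C_0 ≅ Z^7, C_1 ≅ Z^18, C_2 ≅ Z^12.

Boundary ∂_1: C_1 → C_0 maps an edge to its endpoints' difference, ∂[p,q] = q − p. For instance
  ∂DG = G − D.
As a 7×18 matrix over Z this has rank 6, with invariant factors (1,1,1,1,1,1).

∂_2: C_2 → C_1 maps a triangle to the signed sum of its edges. For instance
  ∂BEG = EG − BG + BE,
  ∂BFJ = FJ − BJ + BF.
The 18×12 boundary matrix has rank 12 and Smith normal form diag(1,1,1,1,1,1,1,1,1,1,1,2).

From H_k ≅ ker(∂_k) / im(∂_{k+1}) we obtain:

  H_0: rank C_0 − rank ∂_1 = 7 − 6 = 1, and the invariant factors of ∂_1 are all 1, so H_0 = Z.
  H_1: rank ker ∂_1 − rank ∂_2 = (18 − 6) − 12 = 0, and ∂_2 has invariant factor 2 > 1, so H_1 = Z/2.
  H_2: rank ker ∂_2 − rank ∂_3 = (12 − 12) − 0 = 0, and there is no ∂_3, so H_2 = 0.

As a check, the Euler characteristic is 7 − 18 + 12 = 1, which agrees with 1 − 0 + 0 = 1.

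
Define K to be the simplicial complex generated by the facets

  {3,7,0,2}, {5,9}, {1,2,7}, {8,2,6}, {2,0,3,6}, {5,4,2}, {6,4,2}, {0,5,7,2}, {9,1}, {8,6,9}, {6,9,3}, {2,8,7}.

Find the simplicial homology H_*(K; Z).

Fix the vertex order 0 < 1 < 2 < 3 < 4 < 5 < 6 < 7 < 8 < 9 and write every simplex with vertices in increasing order. Then dim K = 3 and the simplices of K are:

  0-simplices (10): [0], [1], [2], [3], [4], [5], [6], [7], [8], [9]
  1-simplices (25): (25 of them)
  2-simplices (17): [0,2,3], [0,2,5], [0,2,6], [0,2,7], [0,3,6], [0,3,7], [0,5,7], [1,2,7], [2,3,6], [2,3,7], [2,4,5], [2,4,6], [2,5,7], [2,6,8], [2,7,8], [3,6,9], [6,8,9]
  3-simplices (3): [0,2,3,6], [0,2,3,7], [0,2,5,7]

so the chain groups are C_0 ≅ Z^10, C_1 ≅ Z^25, C_2 ≅ Z^17, C_3 ≅ Z^3.

∂_1: C_1 → C_0 maps an edge to its endpoints' difference, ∂[p,q] = q − p. For instance
  ∂[4,6] = [6] − [4].
This gives a 10×25 integer matrix of rank 9; reducing to Smith normal form yields diagonal entries (1,1,1,1,1,1,1,1,1).

The boundary map ∂_2: C_2 → C_1 sends each 2-simplex [p,q,r] to [q,r] − [p,r] + [p,q]. For instance
  ∂[0,3,7] = [3,7] − [0,7] + [0,3],
  ∂[2,3,6] = [3,6] − [2,6] + [2,3].
This gives a 25×17 integer matrix of rank 14; reducing to Smith normal form yields diagonal entries (1,1,1,1,1,1,1,1,1,1,1,1,1,1).

Boundary ∂_3: C_3 → C_2 sends each 3-simplex σ to the alternating sum Σ_i (−1)^i (σ with its i-th vertex removed). For instance
  ∂[0,2,5,7] = [2,5,7] − [0,5,7] + [0,2,7] − [0,2,5],
  ∂[0,2,3,6] = [2,3,6] − [0,3,6] + [0,2,6] − [0,2,3].
As a 17×3 matrix over Z this has rank 3, with invariant factors (1,1,1).

Reading off H_k = ker ∂_k / im ∂_{k+1}:

  H_0: rank C_0 − rank ∂_1 = 10 − 9 = 1, and the invariant factors of ∂_1 are all 1, so H_0 = Z.
  H_1: rank ker ∂_1 − rank ∂_2 = (25 − 9) − 14 = 2, and the invariant factors of ∂_2 are all 1, so H_1 = Z^2.
  H_2: rank ker ∂_2 − rank ∂_3 = (17 − 14) − 3 = 0, and the invariant factors of ∂_3 are all 1, so H_2 = 0.
  H_3: rank ker ∂_3 − rank ∂_4 = (3 − 3) − 0 = 0, and there is no ∂_4, so H_3 = 0.

H_0 ≅ Z,  H_1 ≅ Z^2,  H_2 = 0,  H_3 = 0.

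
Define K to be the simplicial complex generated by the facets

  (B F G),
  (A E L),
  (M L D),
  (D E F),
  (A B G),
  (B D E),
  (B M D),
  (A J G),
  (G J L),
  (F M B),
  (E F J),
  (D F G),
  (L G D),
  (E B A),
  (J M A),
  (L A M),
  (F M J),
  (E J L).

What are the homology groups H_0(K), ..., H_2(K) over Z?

H_0 ≅ Z,  H_1 ≅ Z ⊕ Z/2,  H_2 = 0.

Fix the vertex order A < B < D < E < F < G < J < L < M and write every simplex with vertices in increasing order. Then dim K = 2 and the simplices of K are:

  0-simplices (9): A, B, D, E, F, G, J, L, M
  1-simplices (27): AB, AE, AG, AJ, AL, AM, BD, BE, BF, BG, BM, DE, DF, DG, DL, DM, EF, EJ, EL, FG, FJ, FM, GJ, GL, JL, JM, LM
  2-simplices (18): ABE, ABG, AEL, AGJ, AJM, ALM, BDE, BDM, BFG, BFM, DEF, DFG, DGL, DLM, EFJ, EJL, FJM, GJL

Hence C_0 ≅ Z^9, C_1 ≅ Z^27, C_2 ≅ Z^18.

The boundary map ∂_1: C_1 → C_0 is given by ∂[p,q] = [q] − [p].
The resulting 9×27 matrix has rank 8, and its Smith normal form has invariant factors (1,1,1,1,1,1,1,1).

∂_2: C_2 → C_1 acts by ∂[p,q,r] = [q,r] − [p,r] + [p,q]. For instance
  ∂DLM = LM − DM + DL,
  ∂EJL = JL − EL + EJ.
As a 27×18 matrix over Z this has rank 18, with invariant factors (1,1,1,1,1,1,1,1,1,1,1,1,1,1,1,1,1,2).

Now H_k = ker ∂_k / im ∂_{k+1}, so:

  H_0: rank C_0 − rank ∂_1 = 9 − 8 = 1, and the invariant factors of ∂_1 are all 1, so H_0 = Z.
  H_1: rank ker ∂_1 − rank ∂_2 = (27 − 8) − 18 = 1, and ∂_2 has invariant factor 2 > 1, so H_1 = Z ⊕ Z/2.
  H_2: rank ker ∂_2 − rank ∂_3 = (18 − 18) − 0 = 0, and there is no ∂_3, so H_2 = 0.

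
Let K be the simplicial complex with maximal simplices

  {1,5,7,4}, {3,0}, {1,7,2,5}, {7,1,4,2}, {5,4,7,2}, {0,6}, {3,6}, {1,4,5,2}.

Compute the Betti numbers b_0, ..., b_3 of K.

Take the total order 0 < 1 < 2 < 3 < 4 < 5 < 6 < 7 on the vertex set. Then K (dimension 3) consists of the simplices:

  0-simplices (8): [0], [1], [2], [3], [4], [5], [6], [7]
  1-simplices (13): [0,3], [0,6], [1,2], [1,4], [1,5], [1,7], [2,4], [2,5], [2,7], [3,6], [4,5], [4,7], [5,7]
  2-simplices (10): [1,2,4], [1,2,5], [1,2,7], [1,4,5], [1,4,7], [1,5,7], [2,4,5], [2,4,7], [2,5,7], [4,5,7]
  3-simplices (5): [1,2,4,5], [1,2,4,7], [1,2,5,7], [1,4,5,7], [2,4,5,7]

so the chain groups are C_0 ≅ Z^8, C_1 ≅ Z^13, C_2 ≅ Z^10, C_3 ≅ Z^5.

Boundary ∂_1: C_1 → C_0 maps an edge to its endpoints' difference, ∂[p,q] = q − p.
The resulting 8×13 matrix has rank 6, and its Smith normal form has invariant factors (1,1,1,1,1,1).

The boundary map ∂_2: C_2 → C_1 acts by ∂[p,q,r] = [q,r] − [p,r] + [p,q]. For instance
  ∂[1,5,7] = [5,7] − [1,7] + [1,5],
  ∂[2,4,7] = [4,7] − [2,7] + [2,4].
The 13×10 boundary matrix has rank 6 and Smith normal form diag(1,1,1,1,1,1).

The boundary map ∂_3: C_3 → C_2 sends each 3-simplex σ to the alternating sum Σ_i (−1)^i (σ with its i-th vertex removed). For instance
  ∂[1,2,4,7] = [2,4,7] − [1,4,7] + [1,2,7] − [1,2,4],
  ∂[1,2,5,7] = [2,5,7] − [1,5,7] + [1,2,7] − [1,2,5].
As a 10×5 matrix over Z this has rank 4, with invariant factors (1,1,1,1).

Now H_k = ker ∂_k / im ∂_{k+1}, so:

  H_0: rank C_0 − rank ∂_1 = 8 − 6 = 2, and the invariant factors of ∂_1 are all 1, so H_0 = Z^2.
  H_1: rank ker ∂_1 − rank ∂_2 = (13 − 6) − 6 = 1, and the invariant factors of ∂_2 are all 1, so H_1 = Z.
  H_2: rank ker ∂_2 − rank ∂_3 = (10 − 6) − 4 = 0, and the invariant factors of ∂_3 are all 1, so H_2 = 0.
  H_3: rank ker ∂_3 − rank ∂_4 = (5 − 4) − 0 = 1, and there is no ∂_4, so H_3 = Z.

(K is a triangulation of the disjoint union of the circle S^1 and the 3-sphere S^3.)

Hence the Betti numbers are b_0 = 2, b_1 = 1, b_2 = 0, b_3 = 1.

b_0 = 2, b_1 = 1, b_2 = 0, b_3 = 1.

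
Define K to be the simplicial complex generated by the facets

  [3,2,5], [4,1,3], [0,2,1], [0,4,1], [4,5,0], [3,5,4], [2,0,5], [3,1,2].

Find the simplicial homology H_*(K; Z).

Take the total order 0 < 1 < 2 < 3 < 4 < 5 on the vertex set. Then K (dimension 2) consists of the simplices:

  0-simplices (6): [0], [1], [2], [3], [4], [5]
  1-simplices (12): [0,1], [0,2], [0,4], [0,5], [1,2], [1,3], [1,4], [2,3], [2,5], [3,4], [3,5], [4,5]
  2-simplices (8): [0,1,2], [0,1,4], [0,2,5], [0,4,5], [1,2,3], [1,3,4], [2,3,5], [3,4,5]

Hence C_0 ≅ Z^6, C_1 ≅ Z^12, C_2 ≅ Z^8.

Boundary ∂_1: C_1 → C_0 is given by ∂[p,q] = [q] − [p]. For instance
  ∂[0,4] = [4] − [0].
The 6×12 boundary matrix has rank 5 and Smith normal form diag(1,1,1,1,1).

Boundary ∂_2: C_2 → C_1 maps a triangle to the signed sum of its edges. For instance
  ∂[3,4,5] = [4,5] − [3,5] + [3,4],
  ∂[0,4,5] = [4,5] − [0,5] + [0,4].
This gives a 12×8 integer matrix of rank 7; reducing to Smith normal form yields diagonal entries (1,1,1,1,1,1,1).

From H_k ≅ ker(∂_k) / im(∂_{k+1}) we obtain:

  H_0: rank C_0 − rank ∂_1 = 6 − 5 = 1, and the invariant factors of ∂_1 are all 1, so H_0 ≅ Z.
  H_1: rank ker ∂_1 − rank ∂_2 = (12 − 5) − 7 = 0, and the invariant factors of ∂_2 are all 1, so H_1 ≅ 0.
  H_2: rank ker ∂_2 − rank ∂_3 = (8 − 7) − 0 = 1, and there is no ∂_3, so H_2 ≅ Z.

As a check, the Euler characteristic is 6 − 12 + 8 = 2, which agrees with 1 − 0 + 1 = 2.

H_0 ≅ Z,  H_1 = 0,  H_2 ≅ Z.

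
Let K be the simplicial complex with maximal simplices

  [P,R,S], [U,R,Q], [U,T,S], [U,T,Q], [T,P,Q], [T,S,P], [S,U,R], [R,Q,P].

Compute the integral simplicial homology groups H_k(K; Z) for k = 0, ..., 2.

Take the total order P < Q < R < S < T < U on the vertex set. Then K (dimension 2) consists of the simplices:

  0-simplices (6): P, Q, R, S, T, U
  1-simplices (12): PQ, PR, PS, PT, QR, QT, QU, RS, RU, ST, SU, TU
  2-simplices (8): PQR, PQT, PRS, PST, QRU, QTU, RSU, STU

giving chain groups C_0 ≅ Z^6, C_1 ≅ Z^12, C_2 ≅ Z^8.

Boundary ∂_1: C_1 → C_0 is given by ∂[p,q] = [q] − [p].
As a 6×12 matrix over Z this has rank 5, with invariant factors (1,1,1,1,1).

∂_2: C_2 → C_1 sends each 2-simplex [p,q,r] to [q,r] − [p,r] + [p,q]. For instance
  ∂RSU = SU − RU + RS,
  ∂QTU = TU − QU + QT.
This gives a 12×8 integer matrix of rank 7; reducing to Smith normal form yields diagonal entries (1,1,1,1,1,1,1).

Reading off H_k = ker ∂_k / im ∂_{k+1}:

  H_0: rank C_0 − rank ∂_1 = 6 − 5 = 1, and the invariant factors of ∂_1 are all 1, so H_0 ≅ Z.
  H_1: rank ker ∂_1 − rank ∂_2 = (12 − 5) − 7 = 0, and the invariant factors of ∂_2 are all 1, so H_1 ≅ 0.
  H_2: rank ker ∂_2 − rank ∂_3 = (8 − 7) − 0 = 1, and there is no ∂_3, so H_2 ≅ Z.

As a check, the Euler characteristic is 6 − 12 + 8 = 2, which agrees with 1 − 0 + 1 = 2.

H_0 ≅ Z,  H_1 = 0,  H_2 ≅ Z.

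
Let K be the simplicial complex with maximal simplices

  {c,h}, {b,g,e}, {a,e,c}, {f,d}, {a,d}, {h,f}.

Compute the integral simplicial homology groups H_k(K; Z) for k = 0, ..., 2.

Take the total order a < b < c < d < e < f < g < h on the vertex set. Then K (dimension 2) consists of the simplices:

  0-simplices (8): a, b, c, d, e, f, g, h
  1-simplices (10): ac, ad, ae, be, bg, ce, ch, df, eg, fh
  2-simplices (2): ace, beg

giving chain groups C_0 ≅ Z^8, C_1 ≅ Z^10, C_2 ≅ Z^2.

Boundary ∂_1: C_1 → C_0 sends each edge [p,q] (with p < q) to q − p. For instance
  ∂be = e − b.
The 8×10 boundary matrix has rank 7 and Smith normal form diag(1,1,1,1,1,1,1).

Boundary ∂_2: C_2 → C_1 acts by ∂[p,q,r] = [q,r] − [p,r] + [p,q]. For instance
  ∂beg = eg − bg + be,
  ∂ace = ce − ae + ac.
As a 10×2 matrix over Z this has rank 2, with invariant factors (1,1).

Now H_k = ker ∂_k / im ∂_{k+1}, so:

  H_0: rank C_0 − rank ∂_1 = 8 − 7 = 1, and the invariant factors of ∂_1 are all 1, so H_0 ≅ Z.
  H_1: rank ker ∂_1 − rank ∂_2 = (10 − 7) − 2 = 1, and the invariant factors of ∂_2 are all 1, so H_1 ≅ Z.
  H_2: rank ker ∂_2 − rank ∂_3 = (2 − 2) − 0 = 0, and there is no ∂_3, so H_2 ≅ 0.

H_0 ≅ Z,  H_1 ≅ Z,  H_2 = 0.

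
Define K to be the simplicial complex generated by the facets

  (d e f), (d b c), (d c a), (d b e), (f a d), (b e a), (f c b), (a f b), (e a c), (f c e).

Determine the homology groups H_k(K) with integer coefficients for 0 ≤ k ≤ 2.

H_0 ≅ Z,  H_1 ≅ Z/2,  H_2 = 0.

Take the total order a < b < c < d < e < f on the vertex set. Then K (dimension 2) consists of the simplices:

  0-simplices (6): a, b, c, d, e, f
  1-simplices (15): ab, ac, ad, ae, af, bc, bd, be, bf, cd, ce, cf, de, df, ef
  2-simplices (10): abe, abf, acd, ace, adf, bcd, bcf, bde, cef, def

giving chain groups C_0 ≅ Z^6, C_1 ≅ Z^15, C_2 ≅ Z^10.

∂_1: C_1 → C_0 is given by ∂[p,q] = [q] − [p].
The resulting 6×15 matrix has rank 5, and its Smith normal form has invariant factors (1,1,1,1,1).

Boundary ∂_2: C_2 → C_1 maps a triangle to the signed sum of its edges. For instance
  ∂bcf = cf − bf + bc,
  ∂bde = de − be + bd.
The resulting 15×10 matrix has rank 10, and its Smith normal form has invariant factors (1,1,1,1,1,1,1,1,1,2).

Now H_k = ker ∂_k / im ∂_{k+1}, so:

  H_0: rank C_0 − rank ∂_1 = 6 − 5 = 1, and the invariant factors of ∂_1 are all 1, so H_0 ≅ Z.
  H_1: rank ker ∂_1 − rank ∂_2 = (15 − 5) − 10 = 0, and ∂_2 has invariant factor 2 > 1, so H_1 ≅ Z/2.
  H_2: rank ker ∂_2 − rank ∂_3 = (10 − 10) − 0 = 0, and there is no ∂_3, so H_2 ≅ 0.

As a check, the Euler characteristic is 6 − 15 + 10 = 1, which agrees with 1 − 0 + 0 = 1.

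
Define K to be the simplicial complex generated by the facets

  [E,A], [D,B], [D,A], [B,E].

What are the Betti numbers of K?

Fix the vertex order A < B < D < E and write every simplex with vertices in increasing order. Then dim K = 1 and the simplices of K are:

  0-simplices (4): A, B, D, E
  1-simplices (4): AD, AE, BD, BE

giving chain groups C_0 ≅ Z^4, C_1 ≅ Z^4.

∂_1: C_1 → C_0 sends each edge [p,q] (with p < q) to q − p.
As a 4×4 matrix over Z this has rank 3, with invariant factors (1,1,1).

Computing H_k = (kernel of ∂_k) / (image of ∂_{k+1}):

  H_0: rank C_0 − rank ∂_1 = 4 − 3 = 1, and the invariant factors of ∂_1 are all 1, so H_0 = Z.
  H_1: rank ker ∂_1 − rank ∂_2 = (4 − 3) − 0 = 1, and there is no ∂_2, so H_1 = Z.

(K is a triangulation of the circle S^1.)

Hence the Betti numbers are b_0 = 1, b_1 = 1.

b_0 = 1, b_1 = 1.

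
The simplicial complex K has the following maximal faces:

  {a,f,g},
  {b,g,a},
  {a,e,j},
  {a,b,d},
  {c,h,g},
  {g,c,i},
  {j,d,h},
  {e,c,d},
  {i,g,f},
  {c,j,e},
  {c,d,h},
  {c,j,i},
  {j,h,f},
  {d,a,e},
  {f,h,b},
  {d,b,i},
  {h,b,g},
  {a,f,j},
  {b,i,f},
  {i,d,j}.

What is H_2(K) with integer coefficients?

H_2 = 0.

We work with the vertex ordering a < b < c < d < e < f < g < h < i < j. The simplices of K, each written with vertices in increasing order, are:

  0-simplices (10): a, b, c, d, e, f, g, h, i, j
  1-simplices (30): ab, ad, ae, af, ag, aj, bd, bf, bg, bh, bi, cd, ce, cg, ch, ci, cj, de, dh, di, dj, ej, fg, fh, fi, fj, gh, gi, hj, ij
  2-simplices (20): abd, abg, ade, aej, afg, afj, bdi, bfh, bfi, bgh, cde, cdh, cej, cgh, cgi, cij, dhj, dij, fgi, fhj

so the chain groups are C_0 ≅ Z^10, C_1 ≅ Z^30, C_2 ≅ Z^20.

The boundary map ∂_1: C_1 → C_0 sends each edge [p,q] (with p < q) to q − p. For instance
  ∂fh = h − f.
This gives a 10×30 integer matrix of rank 9; reducing to Smith normal form yields diagonal entries (1,1,1,1,1,1,1,1,1).

The boundary map ∂_2: C_2 → C_1 maps a triangle to the signed sum of its edges. For instance
  ∂cgi = gi − ci + cg,
  ∂afg = fg − ag + af.
This gives a 30×20 integer matrix of rank 20; reducing to Smith normal form yields diagonal entries (1,1,1,1,1,1,1,1,1,1,1,1,1,1,1,1,1,1,1,2).

Computing H_k = (kernel of ∂_k) / (image of ∂_{k+1}):

  H_2: rank ker ∂_2 − rank ∂_3 = (20 − 20) − 0 = 0, and there is no ∂_3, so H_2 ≅ 0.

(K is a triangulation of the Klein bottle.)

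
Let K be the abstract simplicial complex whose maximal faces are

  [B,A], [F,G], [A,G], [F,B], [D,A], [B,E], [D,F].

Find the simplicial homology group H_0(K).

Take the total order A < B < D < E < F < G on the vertex set. Then K (dimension 1) consists of the simplices:

  0-simplices (6): A, B, D, E, F, G
  1-simplices (7): AB, AD, AG, BE, BF, DF, FG

so the chain groups are C_0 ≅ Z^6, C_1 ≅ Z^7.

The boundary map ∂_1: C_1 → C_0 is given by ∂[p,q] = [q] − [p]. For instance
  ∂AB = B − A.
The resulting 6×7 matrix has rank 5, and its Smith normal form has invariant factors (1,1,1,1,1).

Now H_k = ker ∂_k / im ∂_{k+1}, so:

  H_0: rank C_0 − rank ∂_1 = 6 − 5 = 1, and the invariant factors of ∂_1 are all 1, so H_0 ≅ Z.

H_0 = Z.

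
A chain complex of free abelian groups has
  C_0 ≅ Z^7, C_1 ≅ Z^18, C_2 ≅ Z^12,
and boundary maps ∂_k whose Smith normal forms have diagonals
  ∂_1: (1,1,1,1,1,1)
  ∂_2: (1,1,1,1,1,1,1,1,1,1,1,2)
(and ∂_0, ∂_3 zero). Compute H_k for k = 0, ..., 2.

H_0 = Z,  H_1 = Z/2Z,  H_2 = 0.

H_0: b_0 = 7 − 0 − 6 = 1; torsion from ∂_1 factors > 1: none. So H_0 = Z.
H_1: b_1 = 18 − 6 − 12 = 0; torsion from ∂_2 factors > 1: [2]. So H_1 = Z/2Z.
H_2: b_2 = 12 − 12 − 0 = 0; torsion from ∂_3 factors > 1: none. So H_2 = 0.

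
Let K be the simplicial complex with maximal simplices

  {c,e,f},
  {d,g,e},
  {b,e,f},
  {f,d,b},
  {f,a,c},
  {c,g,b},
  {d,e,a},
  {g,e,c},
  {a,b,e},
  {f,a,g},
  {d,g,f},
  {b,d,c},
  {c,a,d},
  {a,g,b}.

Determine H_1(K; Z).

We work with the vertex ordering a < b < c < d < e < f < g. The simplices of K, each written with vertices in increasing order, are:

  0-simplices (7): a, b, c, d, e, f, g
  1-simplices (21): ab, ac, ad, ae, af, ag, bc, bd, be, bf, bg, cd, ce, cf, cg, de, df, dg, ef, eg, fg
  2-simplices (14): abe, abg, acd, acf, ade, afg, bcd, bcg, bdf, bef, cef, ceg, deg, dfg

so the chain groups are C_0 ≅ Z^7, C_1 ≅ Z^21, C_2 ≅ Z^14.

The boundary map ∂_1: C_1 → C_0 sends each edge [p,q] (with p < q) to q − p. For instance
  ∂ae = e − a.
The 7×21 boundary matrix has rank 6 and Smith normal form diag(1,1,1,1,1,1).

The boundary map ∂_2: C_2 → C_1 maps a triangle to the signed sum of its edges. For instance
  ∂abg = bg − ag + ab,
  ∂acd = cd − ad + ac.
The resulting 21×14 matrix has rank 13, and its Smith normal form has invariant factors (1,1,1,1,1,1,1,1,1,1,1,1,1).

From H_k ≅ ker(∂_k) / im(∂_{k+1}) we obtain:

  H_1: rank ker ∂_1 − rank ∂_2 = (21 − 6) − 13 = 2, and the invariant factors of ∂_2 are all 1, so H_1 ≅ Z^2.

H_1 ≅ Z^2.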